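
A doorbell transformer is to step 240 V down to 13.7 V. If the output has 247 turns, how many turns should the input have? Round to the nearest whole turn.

N_in = 4327 turns

N_in/N_out = V_in/V_out, so N_in = 247 × 240/13.7 = 4327.0 ≈ 4327 turns.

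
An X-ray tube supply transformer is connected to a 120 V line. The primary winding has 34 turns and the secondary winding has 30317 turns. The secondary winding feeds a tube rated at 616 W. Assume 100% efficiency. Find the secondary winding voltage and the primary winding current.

V_s ≈ 107000 V, I_p ≈ 5.13 A

V_s = V_p × N_s/N_p = 120 × 30317/34 = 107000 V.
I_s = P/V_s = 616/107000 = 0.0057569 A.
I_p = I_s × N_s/N_p = 0.0057569 × 30317/34 = 5.13 A.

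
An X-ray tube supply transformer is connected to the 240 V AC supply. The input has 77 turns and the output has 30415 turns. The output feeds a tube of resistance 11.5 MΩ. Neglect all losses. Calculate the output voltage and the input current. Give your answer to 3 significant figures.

V_out = V_in × N_out/N_in = 240 × 30415/77 = 94800 V.
I_out = V_out/R = 94800/(1.15×10^7) = 0.0082435 A.
I_in = I_out × N_out/N_in = 0.0082435 × 30415/77 = 3.26 A.

V_out ≈ 94800 V, I_in ≈ 3.26 A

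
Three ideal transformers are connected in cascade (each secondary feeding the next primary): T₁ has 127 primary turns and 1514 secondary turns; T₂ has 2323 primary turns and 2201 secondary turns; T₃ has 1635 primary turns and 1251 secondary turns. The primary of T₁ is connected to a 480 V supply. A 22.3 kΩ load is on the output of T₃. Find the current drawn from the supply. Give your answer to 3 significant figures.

Secondary of T₁: V = 480.00 × 1514/127 = 5722.2 V.
Secondary of T₂: V = 5722.2 × 2201/2323 = 5421.7 V.
Secondary of T₃: V = 5421.7 × 1251/1635 = 4148.3 V.
I_load = 4148.3/22300 = 0.18602 A, so P_out = 4148.3 × 0.18602 = 771.69 W.
All ideal ⇒ P_in = P_out, so I_supply = 771.69/480 = 1.61 A.

I_supply ≈ 1.61 A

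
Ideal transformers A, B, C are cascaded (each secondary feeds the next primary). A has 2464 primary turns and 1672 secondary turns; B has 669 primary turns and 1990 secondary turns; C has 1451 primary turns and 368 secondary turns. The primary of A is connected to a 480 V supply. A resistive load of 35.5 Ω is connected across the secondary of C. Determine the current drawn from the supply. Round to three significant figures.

Secondary of A: V = 480.00 × 1672/2464 = 325.71 V.
Secondary of B: V = 325.71 × 1990/669 = 968.87 V.
Secondary of C: V = 968.87 × 368/1451 = 245.72 V.
I_load = 245.72/35.5 = 6.9217 A, so P_out = 245.72 × 6.9217 = 1700.8 W.
All ideal ⇒ P_in = P_out, so I_supply = 1700.8/480 = 3.54 A.

I_supply ≈ 3.54 A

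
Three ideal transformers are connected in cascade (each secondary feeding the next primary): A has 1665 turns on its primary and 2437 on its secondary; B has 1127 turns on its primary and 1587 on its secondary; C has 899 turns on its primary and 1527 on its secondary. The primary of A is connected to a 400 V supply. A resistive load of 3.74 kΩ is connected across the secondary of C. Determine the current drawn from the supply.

After A: V = 400.00 × 2437/1665 = 585.47 V.
After B: V = 585.47 × 1587/1127 = 824.43 V.
After C: V = 824.43 × 1527/899 = 1400.3 V.
I_load = 1400.3/3740 = 0.37442 A, so P_out = 1400.3 × 0.37442 = 524.32 W.
All ideal ⇒ P_in = P_out, so I_supply = 524.32/400 = 1.31 A.

I_supply ≈ 1.31 A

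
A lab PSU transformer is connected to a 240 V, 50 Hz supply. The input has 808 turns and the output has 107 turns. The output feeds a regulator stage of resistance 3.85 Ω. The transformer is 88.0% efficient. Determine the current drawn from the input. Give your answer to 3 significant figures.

V_out = 240 × 107/808 = 31.782 V.
I_out = V_out/R = 31.782/3.85 = 8.2551 A.
P_out = V_out I_out = 31.782 × 8.2551 = 262.37 W.
P_in = P_out/η = 262.37/0.880 = 298.14 W.
I_in = P_in/V_in = 298.14/240 = 1.24 A.

I_in ≈ 1.24 A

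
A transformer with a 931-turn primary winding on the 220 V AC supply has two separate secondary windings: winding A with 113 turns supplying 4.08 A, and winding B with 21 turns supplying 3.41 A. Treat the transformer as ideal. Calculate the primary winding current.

I_p ≈ 0.572 A

V_A = 220 × 113/931 = 26.702 V; V_B = 220 × 21/931 = 4.9624 V.
P_out = V_A I_A + V_B I_B = 26.702×4.08 + 4.9624×3.41 = 108.95 + 16.922 = 125.87 W.
Ideal ⇒ P_in = P_out, so I_p = P_out/V_p = 125.87/220 = 0.572 A.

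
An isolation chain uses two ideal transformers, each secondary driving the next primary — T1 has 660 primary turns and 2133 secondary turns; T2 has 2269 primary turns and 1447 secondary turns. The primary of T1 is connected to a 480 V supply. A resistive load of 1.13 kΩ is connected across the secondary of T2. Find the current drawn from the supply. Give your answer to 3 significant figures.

I_supply ≈ 1.80 A

Secondary of T1: V = 480.00 × 2133/660 = 1551.3 V.
Secondary of T2: V = 1551.3 × 1447/2269 = 989.29 V.
I_load = 989.29/1130 = 0.87548 A, so P_out = 989.29 × 0.87548 = 866.10 W.
All ideal ⇒ P_in = P_out, so I_supply = 866.10/480 = 1.80 A.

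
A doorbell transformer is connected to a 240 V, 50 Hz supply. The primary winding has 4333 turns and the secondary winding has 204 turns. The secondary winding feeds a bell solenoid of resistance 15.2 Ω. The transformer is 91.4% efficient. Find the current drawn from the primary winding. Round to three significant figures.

V_s = 240 × 204/4333 = 11.299 V.
I_s = V_s/R = 11.299/15.2 = 0.74338 A.
P_out = V_s I_s = 11.299 × 0.74338 = 8.3997 W.
P_in = P_out/η = 8.3997/0.914 = 9.1900 W.
I_p = P_in/V_p = 9.1900/240 = 0.0383 A.

I_p ≈ 0.0383 A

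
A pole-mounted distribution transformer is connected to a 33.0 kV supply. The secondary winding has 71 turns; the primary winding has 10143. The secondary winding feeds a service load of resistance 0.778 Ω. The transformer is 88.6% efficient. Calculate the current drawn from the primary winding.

V_s = 33000 × 71/10143 = 231.00 V.
I_s = V_s/R = 231.00/0.778 = 296.91 A.
P_out = V_s I_s = 231.00 × 296.91 = 68585 W.
P_in = P_out/η = 68585/0.886 = 77410 W.
I_p = P_in/V_p = 77410/33000 = 2.35 A.

I_p ≈ 2.35 A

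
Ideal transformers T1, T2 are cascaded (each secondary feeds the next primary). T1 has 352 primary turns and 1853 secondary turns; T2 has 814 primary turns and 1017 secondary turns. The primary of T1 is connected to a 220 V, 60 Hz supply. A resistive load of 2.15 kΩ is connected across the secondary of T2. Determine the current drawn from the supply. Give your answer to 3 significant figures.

I_supply ≈ 4.43 A

Secondary of T1: V = 220.00 × 1853/352 = 1158.1 V.
Secondary of T2: V = 1158.1 × 1017/814 = 1446.9 V.
I_load = 1446.9/2150 = 0.67300 A, so P_out = 1446.9 × 0.67300 = 973.79 W.
All ideal ⇒ P_in = P_out, so I_supply = 973.79/220 = 4.43 A.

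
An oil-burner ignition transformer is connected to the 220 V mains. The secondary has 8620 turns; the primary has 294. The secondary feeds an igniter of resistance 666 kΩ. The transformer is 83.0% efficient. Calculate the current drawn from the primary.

I_p ≈ 0.342 A

V_s = 220 × 8620/294 = 6450.3 V.
I_s = V_s/R = 6450.3/666000 = 0.0096852 A.
P_out = V_s I_s = 6450.3 × 0.0096852 = 62.473 W.
P_in = P_out/η = 62.473/0.830 = 75.268 W.
I_p = P_in/V_p = 75.268/220 = 0.342 A.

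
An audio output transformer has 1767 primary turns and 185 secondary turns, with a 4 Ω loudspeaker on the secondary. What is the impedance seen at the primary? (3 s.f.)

Z_p = (N_p/N_s)² × Z_s = (1767/185)² × 4 = 365 Ω.

Z_p ≈ 365 Ω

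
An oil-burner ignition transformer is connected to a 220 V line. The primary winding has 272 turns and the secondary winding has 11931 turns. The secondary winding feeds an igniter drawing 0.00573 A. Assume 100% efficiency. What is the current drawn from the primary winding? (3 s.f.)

For an ideal transformer I_p N_p = I_s N_s, so I_p = 0.00573 × 11931/272 = 0.251 A.

I_p ≈ 0.251 A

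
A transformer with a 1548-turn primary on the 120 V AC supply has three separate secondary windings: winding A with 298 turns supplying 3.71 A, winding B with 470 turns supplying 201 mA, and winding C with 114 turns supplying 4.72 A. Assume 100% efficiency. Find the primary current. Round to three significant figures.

I_p ≈ 1.12 A

V_A = 120 × 298/1548 = 23.101 V; V_B = 120 × 470/1548 = 36.434 V; V_C = 120 × 114/1548 = 8.8372 V.
P_out = V_A I_A + V_B I_B + V_C I_C = 23.101×3.71 + 36.434×0.201 + 8.8372×4.72 = 85.704 + 7.3233 + 41.712 = 134.74 W.
Ideal ⇒ P_in = P_out, so I_p = P_out/V_p = 134.74/120 = 1.12 A.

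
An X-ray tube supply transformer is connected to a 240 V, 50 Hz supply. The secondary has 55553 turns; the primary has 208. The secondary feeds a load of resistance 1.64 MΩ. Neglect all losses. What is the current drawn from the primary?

I_p ≈ 10.4 A

V_s = V_p × N_s/N_p = 240 × 55553/208 = 64100 V.
I_s = V_s/R = 64100/(1.64×10^6) = 0.039085 A.
For an ideal transformer I_p N_p = I_s N_s, so I_p = 0.039085 × 55553/208 = 10.4 A.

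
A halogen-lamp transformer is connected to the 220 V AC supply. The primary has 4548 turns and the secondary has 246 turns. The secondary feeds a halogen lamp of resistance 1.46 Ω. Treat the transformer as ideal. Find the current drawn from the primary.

I_p ≈ 0.441 A

V_s = V_p × N_s/N_p = 220 × 246/4548 = 11.900 V.
I_s = V_s/R = 11.900/1.46 = 8.1505 A.
For an ideal transformer I_p N_p = I_s N_s, so I_p = 8.1505 × 246/4548 = 0.441 A.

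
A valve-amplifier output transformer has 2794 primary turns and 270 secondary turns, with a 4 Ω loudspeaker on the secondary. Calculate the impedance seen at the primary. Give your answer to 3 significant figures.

Z_p = (N_p/N_s)² × Z_s = (2794/270)² × 4 = 428 Ω.

Z_p ≈ 428 Ω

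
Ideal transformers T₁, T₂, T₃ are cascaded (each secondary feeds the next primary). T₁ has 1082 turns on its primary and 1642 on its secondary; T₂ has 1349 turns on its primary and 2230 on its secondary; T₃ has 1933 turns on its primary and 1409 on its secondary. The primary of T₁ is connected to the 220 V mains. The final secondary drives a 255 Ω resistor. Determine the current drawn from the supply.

I_supply ≈ 2.88 A

Secondary of T₁: V = 220.00 × 1642/1082 = 333.86 V.
Secondary of T₂: V = 333.86 × 2230/1349 = 551.90 V.
Secondary of T₃: V = 551.90 × 1409/1933 = 402.29 V.
I_load = 402.29/255 = 1.5776 A, so P_out = 402.29 × 1.5776 = 634.66 W.
All ideal ⇒ P_in = P_out, so I_supply = 634.66/220 = 2.88 A.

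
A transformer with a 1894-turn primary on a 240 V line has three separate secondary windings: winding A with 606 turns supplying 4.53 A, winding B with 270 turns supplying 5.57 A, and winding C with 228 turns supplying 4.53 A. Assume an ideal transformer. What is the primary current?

V_A = 240 × 606/1894 = 76.790 V; V_B = 240 × 270/1894 = 34.213 V; V_C = 240 × 228/1894 = 28.891 V.
P_out = V_A I_A + V_B I_B + V_C I_C = 76.790×4.53 + 34.213×5.57 + 28.891×4.53 = 347.86 + 190.57 + 130.88 = 669.30 W.
Ideal ⇒ P_in = P_out, so I_p = P_out/V_p = 669.30/240 = 2.79 A.

I_p ≈ 2.79 A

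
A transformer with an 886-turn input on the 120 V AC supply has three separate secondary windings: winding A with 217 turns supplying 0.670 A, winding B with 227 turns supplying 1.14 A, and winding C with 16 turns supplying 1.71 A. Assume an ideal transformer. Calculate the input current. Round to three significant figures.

I_in ≈ 0.487 A

V_A = 120 × 217/886 = 29.391 V; V_B = 120 × 227/886 = 30.745 V; V_C = 120 × 16/886 = 2.1670 V.
P_out = V_A I_A + V_B I_B + V_C I_C = 29.391×0.670 + 30.745×1.14 + 2.1670×1.71 = 19.692 + 35.049 + 3.7056 = 58.447 W.
Ideal ⇒ P_in = P_out, so I_in = P_out/V_in = 58.447/120 = 0.487 A.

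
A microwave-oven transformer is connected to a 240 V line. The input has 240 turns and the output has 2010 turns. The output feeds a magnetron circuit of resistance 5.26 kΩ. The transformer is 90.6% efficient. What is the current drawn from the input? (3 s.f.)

I_in ≈ 3.53 A

V_out = 240 × 2010/240 = 2010.0 V.
I_out = V_out/R = 2010.0/5260 = 0.38213 A.
P_out = V_out I_out = 2010.0 × 0.38213 = 768.08 W.
P_in = P_out/η = 768.08/0.906 = 847.77 W.
I_in = P_in/V_in = 847.77/240 = 3.53 A.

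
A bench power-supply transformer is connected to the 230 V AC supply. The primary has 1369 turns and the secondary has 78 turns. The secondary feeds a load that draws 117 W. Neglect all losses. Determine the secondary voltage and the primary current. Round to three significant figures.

V_s = V_p × N_s/N_p = 230 × 78/1369 = 13.104 V.
I_s = P/V_s = 117/13.104 = 8.9283 A.
I_p = I_s × N_s/N_p = 8.9283 × 78/1369 = 0.509 A.

V_s ≈ 13.1 V, I_p ≈ 0.509 A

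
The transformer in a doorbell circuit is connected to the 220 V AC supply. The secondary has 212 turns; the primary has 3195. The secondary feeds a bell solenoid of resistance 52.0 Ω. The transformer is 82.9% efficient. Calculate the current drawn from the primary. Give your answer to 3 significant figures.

V_s = 220 × 212/3195 = 14.598 V.
I_s = V_s/R = 14.598/52.0 = 0.28073 A.
P_out = V_s I_s = 14.598 × 0.28073 = 4.0980 W.
P_in = P_out/η = 4.0980/0.829 = 4.9433 W.
I_p = P_in/V_p = 4.9433/220 = 0.0225 A.

I_p ≈ 0.0225 A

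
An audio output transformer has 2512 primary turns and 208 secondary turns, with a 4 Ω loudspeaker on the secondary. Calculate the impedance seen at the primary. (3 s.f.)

Z_p = (N_p/N_s)² × Z_s = (2512/208)² × 4 = 583 Ω.

Z_p ≈ 583 Ω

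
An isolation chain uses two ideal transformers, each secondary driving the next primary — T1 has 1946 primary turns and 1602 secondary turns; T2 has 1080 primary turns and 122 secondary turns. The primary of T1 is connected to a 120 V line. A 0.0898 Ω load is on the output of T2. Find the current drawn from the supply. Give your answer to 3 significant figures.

I_supply ≈ 11.6 A

After T1: V = 120.00 × 1602/1946 = 98.787 V.
After T2: V = 98.787 × 122/1080 = 11.159 V.
I_load = 11.159/0.0898 = 124.27 A, so P_out = 11.159 × 124.27 = 1386.7 W.
All ideal ⇒ P_in = P_out, so I_supply = 1386.7/120 = 11.6 A.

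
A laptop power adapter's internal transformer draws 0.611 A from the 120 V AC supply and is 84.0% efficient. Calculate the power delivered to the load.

P_out ≈ 61.6 W

P_in = V_p I_p = 120 × 0.611 = 73.320 W.
P_out = η P_in = 0.840 × 73.320 = 61.6 W.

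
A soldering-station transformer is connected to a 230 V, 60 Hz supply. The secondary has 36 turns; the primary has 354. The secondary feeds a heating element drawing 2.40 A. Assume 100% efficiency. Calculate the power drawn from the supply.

P ≈ 56.1 W

I_p = I_s × N_s/N_p = 2.40 × 36/354 = 0.24407 A.
P = V_p I_p = 230 × 0.24407 = 56.1 W.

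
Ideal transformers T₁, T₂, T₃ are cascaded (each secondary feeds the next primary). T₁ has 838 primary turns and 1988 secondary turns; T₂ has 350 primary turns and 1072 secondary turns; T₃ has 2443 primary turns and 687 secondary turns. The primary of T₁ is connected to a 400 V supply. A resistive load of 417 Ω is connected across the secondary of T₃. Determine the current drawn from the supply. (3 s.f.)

Secondary of T₁: V = 400.00 × 1988/838 = 948.93 V.
Secondary of T₂: V = 948.93 × 1072/350 = 2906.4 V.
Secondary of T₃: V = 2906.4 × 687/2443 = 817.32 V.
I_load = 817.32/417 = 1.9600 A, so P_out = 817.32 × 1.9600 = 1601.9 W.
All ideal ⇒ P_in = P_out, so I_supply = 1601.9/400 = 4.00 A.

I_supply ≈ 4.00 A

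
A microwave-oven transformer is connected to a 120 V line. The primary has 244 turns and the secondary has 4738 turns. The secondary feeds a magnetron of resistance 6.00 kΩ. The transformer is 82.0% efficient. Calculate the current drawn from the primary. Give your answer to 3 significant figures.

I_p ≈ 9.20 A

V_s = 120 × 4738/244 = 2330.2 V.
I_s = V_s/R = 2330.2/6000 = 0.38836 A.
P_out = V_s I_s = 2330.2 × 0.38836 = 904.94 W.
P_in = P_out/η = 904.94/0.820 = 1103.6 W.
I_p = P_in/V_p = 1103.6/120 = 9.20 A.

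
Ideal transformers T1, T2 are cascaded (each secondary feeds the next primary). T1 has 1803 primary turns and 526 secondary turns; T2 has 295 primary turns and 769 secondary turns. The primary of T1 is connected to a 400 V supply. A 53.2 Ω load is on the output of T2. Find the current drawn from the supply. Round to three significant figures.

After T1: V = 400.00 × 526/1803 = 116.69 V.
After T2: V = 116.69 × 769/295 = 304.20 V.
I_load = 304.20/53.2 = 5.7180 A, so P_out = 304.20 × 5.7180 = 1739.4 W.
All ideal ⇒ P_in = P_out, so I_supply = 1739.4/400 = 4.35 A.

I_supply ≈ 4.35 A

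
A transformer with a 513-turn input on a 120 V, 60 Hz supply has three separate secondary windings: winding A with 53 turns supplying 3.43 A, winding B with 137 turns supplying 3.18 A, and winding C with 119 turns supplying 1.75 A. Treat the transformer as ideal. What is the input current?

I_in ≈ 1.61 A

V_A = 120 × 53/513 = 12.398 V; V_B = 120 × 137/513 = 32.047 V; V_C = 120 × 119/513 = 27.836 V.
P_out = V_A I_A + V_B I_B + V_C I_C = 12.398×3.43 + 32.047×3.18 + 27.836×1.75 = 42.524 + 101.91 + 48.713 = 193.15 W.
Ideal ⇒ P_in = P_out, so I_in = P_out/V_in = 193.15/120 = 1.61 A.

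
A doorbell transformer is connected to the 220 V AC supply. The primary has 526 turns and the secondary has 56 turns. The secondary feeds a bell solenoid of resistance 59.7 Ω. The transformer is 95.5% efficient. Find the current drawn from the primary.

I_p ≈ 0.0437 A

V_s = 220 × 56/526 = 23.422 V.
I_s = V_s/R = 23.422/59.7 = 0.39233 A.
P_out = V_s I_s = 23.422 × 0.39233 = 9.1892 W.
P_in = P_out/η = 9.1892/0.955 = 9.6222 W.
I_p = P_in/V_p = 9.6222/220 = 0.0437 A.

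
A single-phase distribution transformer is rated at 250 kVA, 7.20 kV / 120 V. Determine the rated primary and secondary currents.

I_p = S/V_p = 250000/7200 = 34.7 A.
I_s = S/V_s = 250000/120 = 2080 A.

I_p ≈ 34.7 A, I_s ≈ 2080 A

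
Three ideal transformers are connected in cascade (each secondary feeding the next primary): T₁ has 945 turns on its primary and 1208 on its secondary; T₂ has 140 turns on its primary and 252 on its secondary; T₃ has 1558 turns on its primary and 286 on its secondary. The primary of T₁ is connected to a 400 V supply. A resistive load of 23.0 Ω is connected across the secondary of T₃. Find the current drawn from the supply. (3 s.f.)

I_supply ≈ 3.10 A

After T₁: V = 400.00 × 1208/945 = 511.32 V.
After T₂: V = 511.32 × 252/140 = 920.38 V.
After T₃: V = 920.38 × 286/1558 = 168.95 V.
I_load = 168.95/23.0 = 7.3458 A, so P_out = 168.95 × 7.3458 = 1241.1 W.
All ideal ⇒ P_in = P_out, so I_supply = 1241.1/400 = 3.10 A.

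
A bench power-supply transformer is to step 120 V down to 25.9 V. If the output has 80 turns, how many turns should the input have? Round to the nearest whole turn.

N_in/N_out = V_in/V_out, so N_in = 80 × 120/25.9 = 370.7 ≈ 371 turns.

N_in = 371 turns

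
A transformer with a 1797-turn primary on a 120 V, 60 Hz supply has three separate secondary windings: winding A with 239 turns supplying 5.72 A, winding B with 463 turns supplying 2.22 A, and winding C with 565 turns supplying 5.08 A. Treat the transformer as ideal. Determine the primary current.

I_p ≈ 2.93 A

V_A = 120 × 239/1797 = 15.960 V; V_B = 120 × 463/1797 = 30.918 V; V_C = 120 × 565/1797 = 37.730 V.
P_out = V_A I_A + V_B I_B + V_C I_C = 15.960×5.72 + 30.918×2.22 + 37.730×5.08 = 91.291 + 68.638 + 191.67 = 351.60 W.
Ideal ⇒ P_in = P_out, so I_p = P_out/V_p = 351.60/120 = 2.93 A.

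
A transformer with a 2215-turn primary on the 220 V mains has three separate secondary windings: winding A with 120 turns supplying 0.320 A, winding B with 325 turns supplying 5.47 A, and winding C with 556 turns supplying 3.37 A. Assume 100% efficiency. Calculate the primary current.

V_A = 220 × 120/2215 = 11.919 V; V_B = 220 × 325/2215 = 32.280 V; V_C = 220 × 556/2215 = 55.223 V.
P_out = V_A I_A + V_B I_B + V_C I_C = 11.919×0.320 + 32.280×5.47 + 55.223×3.37 = 3.8140 + 176.57 + 186.10 = 366.49 W.
Ideal ⇒ P_in = P_out, so I_p = P_out/V_p = 366.49/220 = 1.67 A.

I_p ≈ 1.67 A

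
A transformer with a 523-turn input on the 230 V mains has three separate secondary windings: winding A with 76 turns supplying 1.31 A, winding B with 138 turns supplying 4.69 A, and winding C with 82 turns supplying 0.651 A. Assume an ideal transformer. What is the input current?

I_in ≈ 1.53 A

V_A = 230 × 76/523 = 33.423 V; V_B = 230 × 138/523 = 60.688 V; V_C = 230 × 82/523 = 36.061 V.
P_out = V_A I_A + V_B I_B + V_C I_C = 33.423×1.31 + 60.688×4.69 + 36.061×0.651 = 43.784 + 284.63 + 23.476 = 351.89 W.
Ideal ⇒ P_in = P_out, so I_in = P_out/V_in = 351.89/230 = 1.53 A.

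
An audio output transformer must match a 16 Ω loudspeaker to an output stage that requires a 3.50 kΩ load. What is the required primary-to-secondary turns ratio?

N_p/N_s ≈ 14.8

Z_p/Z_s = (N_p/N_s)², so N_p/N_s = √(3500/16) = √219 = 14.8.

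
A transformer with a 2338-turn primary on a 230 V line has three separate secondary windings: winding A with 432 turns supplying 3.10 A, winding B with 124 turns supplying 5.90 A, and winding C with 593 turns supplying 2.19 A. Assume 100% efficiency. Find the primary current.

V_A = 230 × 432/2338 = 42.498 V; V_B = 230 × 124/2338 = 12.198 V; V_C = 230 × 593/2338 = 58.336 V.
P_out = V_A I_A + V_B I_B + V_C I_C = 42.498×3.10 + 12.198×5.90 + 58.336×2.19 = 131.74 + 71.971 + 127.76 = 331.47 W.
Ideal ⇒ P_in = P_out, so I_p = P_out/V_p = 331.47/230 = 1.44 A.

I_p ≈ 1.44 A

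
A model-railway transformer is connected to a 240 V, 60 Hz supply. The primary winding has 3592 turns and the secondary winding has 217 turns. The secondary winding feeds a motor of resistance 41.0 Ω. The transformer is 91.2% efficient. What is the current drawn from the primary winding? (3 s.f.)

V_s = 240 × 217/3592 = 14.499 V.
I_s = V_s/R = 14.499/41.0 = 0.35363 A.
P_out = V_s I_s = 14.499 × 0.35363 = 5.1273 W.
P_in = P_out/η = 5.1273/0.912 = 5.6220 W.
I_p = P_in/V_p = 5.6220/240 = 0.0234 A.

I_p ≈ 0.0234 A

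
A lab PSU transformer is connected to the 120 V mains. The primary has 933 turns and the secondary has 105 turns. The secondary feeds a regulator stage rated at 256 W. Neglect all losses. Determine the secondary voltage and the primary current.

V_s ≈ 13.5 V, I_p ≈ 2.13 A

V_s = V_p × N_s/N_p = 120 × 105/933 = 13.505 V.
I_s = P/V_s = 256/13.505 = 18.956 A.
I_p = I_s × N_s/N_p = 18.956 × 105/933 = 2.13 A.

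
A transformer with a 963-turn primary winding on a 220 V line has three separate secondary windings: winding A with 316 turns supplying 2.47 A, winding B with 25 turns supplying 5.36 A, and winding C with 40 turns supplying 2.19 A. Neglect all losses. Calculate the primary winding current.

V_A = 220 × 316/963 = 72.191 V; V_B = 220 × 25/963 = 5.7113 V; V_C = 220 × 40/963 = 9.1381 V.
P_out = V_A I_A + V_B I_B + V_C I_C = 72.191×2.47 + 5.7113×5.36 + 9.1381×2.19 = 178.31 + 30.613 + 20.012 = 228.94 W.
Ideal ⇒ P_in = P_out, so I_p = P_out/V_p = 228.94/220 = 1.04 A.

I_p ≈ 1.04 A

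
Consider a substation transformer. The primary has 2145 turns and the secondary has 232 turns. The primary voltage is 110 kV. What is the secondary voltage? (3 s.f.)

V_s/V_p = N_s/N_p, so V_s = 110000 × 232/2145 = 11900 V.

V_s ≈ 11900 V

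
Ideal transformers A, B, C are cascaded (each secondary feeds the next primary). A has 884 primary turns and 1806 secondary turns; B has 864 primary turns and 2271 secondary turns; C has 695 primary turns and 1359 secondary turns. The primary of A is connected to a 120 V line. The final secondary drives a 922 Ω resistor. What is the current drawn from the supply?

After A: V = 120.00 × 1806/884 = 245.16 V.
After B: V = 245.16 × 2271/864 = 644.39 V.
After C: V = 644.39 × 1359/695 = 1260.0 V.
I_load = 1260.0/922 = 1.3666 A, so P_out = 1260.0 × 1.3666 = 1722.0 W.
All ideal ⇒ P_in = P_out, so I_supply = 1722.0/120 = 14.4 A.

I_supply ≈ 14.4 A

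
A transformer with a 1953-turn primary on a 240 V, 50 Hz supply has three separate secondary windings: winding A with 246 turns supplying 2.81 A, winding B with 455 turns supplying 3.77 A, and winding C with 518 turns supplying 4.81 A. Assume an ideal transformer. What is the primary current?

V_A = 240 × 246/1953 = 30.230 V; V_B = 240 × 455/1953 = 55.914 V; V_C = 240 × 518/1953 = 63.656 V.
P_out = V_A I_A + V_B I_B + V_C I_C = 30.230×2.81 + 55.914×3.77 + 63.656×4.81 = 84.947 + 210.80 + 306.18 = 601.93 W.
Ideal ⇒ P_in = P_out, so I_p = P_out/V_p = 601.93/240 = 2.51 A.

I_p ≈ 2.51 A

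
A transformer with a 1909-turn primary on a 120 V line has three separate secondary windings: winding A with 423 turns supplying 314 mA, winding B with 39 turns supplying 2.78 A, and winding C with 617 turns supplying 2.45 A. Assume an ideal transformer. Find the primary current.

I_p ≈ 0.918 A

V_A = 120 × 423/1909 = 26.590 V; V_B = 120 × 39/1909 = 2.4515 V; V_C = 120 × 617/1909 = 38.785 V.
P_out = V_A I_A + V_B I_B + V_C I_C = 26.590×0.314 + 2.4515×2.78 + 38.785×2.45 = 8.3492 + 6.8153 + 95.023 = 110.19 W.
Ideal ⇒ P_in = P_out, so I_p = P_out/V_p = 110.19/120 = 0.918 A.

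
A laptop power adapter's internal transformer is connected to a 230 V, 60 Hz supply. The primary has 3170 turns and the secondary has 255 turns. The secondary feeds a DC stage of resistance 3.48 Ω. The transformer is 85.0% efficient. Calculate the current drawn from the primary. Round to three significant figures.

V_s = 230 × 255/3170 = 18.502 V.
I_s = V_s/R = 18.502/3.48 = 5.3165 A.
P_out = V_s I_s = 18.502 × 5.3165 = 98.364 W.
P_in = P_out/η = 98.364/0.850 = 115.72 W.
I_p = P_in/V_p = 115.72/230 = 0.503 A.

I_p ≈ 0.503 A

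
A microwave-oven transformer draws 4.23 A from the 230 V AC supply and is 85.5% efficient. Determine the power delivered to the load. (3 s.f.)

P_in = V_p I_p = 230 × 4.23 = 972.90 W.
P_out = η P_in = 0.855 × 972.90 = 832 W.

P_out ≈ 832 W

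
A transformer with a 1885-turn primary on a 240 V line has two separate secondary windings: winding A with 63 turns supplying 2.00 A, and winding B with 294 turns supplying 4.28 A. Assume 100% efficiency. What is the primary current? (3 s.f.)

I_p ≈ 0.734 A

V_A = 240 × 63/1885 = 8.0212 V; V_B = 240 × 294/1885 = 37.432 V.
P_out = V_A I_A + V_B I_B = 8.0212×2.00 + 37.432×4.28 = 16.042 + 160.21 = 176.25 W.
Ideal ⇒ P_in = P_out, so I_p = P_out/V_p = 176.25/240 = 0.734 A.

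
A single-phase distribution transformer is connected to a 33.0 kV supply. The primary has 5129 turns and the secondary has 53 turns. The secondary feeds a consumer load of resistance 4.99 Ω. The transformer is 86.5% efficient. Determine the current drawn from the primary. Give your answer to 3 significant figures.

V_s = 33000 × 53/5129 = 341.00 V.
I_s = V_s/R = 341.00/4.99 = 68.337 A.
P_out = V_s I_s = 341.00 × 68.337 = 23303 W.
P_in = P_out/η = 23303/0.865 = 26940 W.
I_p = P_in/V_p = 26940/33000 = 0.816 A.

I_p ≈ 0.816 A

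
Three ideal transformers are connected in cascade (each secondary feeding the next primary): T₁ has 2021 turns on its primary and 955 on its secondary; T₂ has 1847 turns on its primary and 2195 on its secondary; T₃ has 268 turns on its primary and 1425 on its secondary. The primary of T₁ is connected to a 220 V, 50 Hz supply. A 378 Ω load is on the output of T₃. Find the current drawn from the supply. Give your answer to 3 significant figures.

Secondary of T₁: V = 220.00 × 955/2021 = 103.96 V.
Secondary of T₂: V = 103.96 × 2195/1847 = 123.55 V.
Secondary of T₃: V = 123.55 × 1425/268 = 656.91 V.
I_load = 656.91/378 = 1.7379 A, so P_out = 656.91 × 1.7379 = 1141.6 W.
All ideal ⇒ P_in = P_out, so I_supply = 1141.6/220 = 5.19 A.

I_supply ≈ 5.19 A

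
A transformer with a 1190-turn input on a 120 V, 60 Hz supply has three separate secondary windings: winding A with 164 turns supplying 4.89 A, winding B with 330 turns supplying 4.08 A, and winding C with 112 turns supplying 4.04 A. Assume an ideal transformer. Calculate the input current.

I_in ≈ 2.19 A

V_A = 120 × 164/1190 = 16.538 V; V_B = 120 × 330/1190 = 33.277 V; V_C = 120 × 112/1190 = 11.294 V.
P_out = V_A I_A + V_B I_B + V_C I_C = 16.538×4.89 + 33.277×4.08 + 11.294×4.04 = 80.870 + 135.77 + 45.628 = 262.27 W.
Ideal ⇒ P_in = P_out, so I_in = P_out/V_in = 262.27/120 = 2.19 A.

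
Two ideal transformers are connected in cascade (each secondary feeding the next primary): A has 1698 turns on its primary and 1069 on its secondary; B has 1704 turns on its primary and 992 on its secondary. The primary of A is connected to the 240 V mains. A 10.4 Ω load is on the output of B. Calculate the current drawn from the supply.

I_supply ≈ 3.10 A

Secondary of A: V = 240.00 × 1069/1698 = 151.10 V.
Secondary of B: V = 151.10 × 992/1704 = 87.962 V.
I_load = 87.962/10.4 = 8.4579 A, so P_out = 87.962 × 8.4579 = 743.97 W.
All ideal ⇒ P_in = P_out, so I_supply = 743.97/240 = 3.10 A.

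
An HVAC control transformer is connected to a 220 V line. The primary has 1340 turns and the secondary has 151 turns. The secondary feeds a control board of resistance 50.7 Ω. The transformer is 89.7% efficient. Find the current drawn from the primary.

V_s = 220 × 151/1340 = 24.791 V.
I_s = V_s/R = 24.791/50.7 = 0.48898 A.
P_out = V_s I_s = 24.791 × 0.48898 = 12.122 W.
P_in = P_out/η = 12.122/0.897 = 13.514 W.
I_p = P_in/V_p = 13.514/220 = 0.0614 A.

I_p ≈ 0.0614 A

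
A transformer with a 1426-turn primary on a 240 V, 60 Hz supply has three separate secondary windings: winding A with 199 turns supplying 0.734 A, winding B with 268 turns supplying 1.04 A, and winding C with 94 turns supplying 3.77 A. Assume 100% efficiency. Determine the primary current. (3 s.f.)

V_A = 240 × 199/1426 = 33.492 V; V_B = 240 × 268/1426 = 45.105 V; V_C = 240 × 94/1426 = 15.820 V.
P_out = V_A I_A + V_B I_B + V_C I_C = 33.492×0.734 + 45.105×1.04 + 15.820×3.77 = 24.583 + 46.909 + 59.643 = 131.14 W.
Ideal ⇒ P_in = P_out, so I_p = P_out/V_p = 131.14/240 = 0.546 A.

I_p ≈ 0.546 A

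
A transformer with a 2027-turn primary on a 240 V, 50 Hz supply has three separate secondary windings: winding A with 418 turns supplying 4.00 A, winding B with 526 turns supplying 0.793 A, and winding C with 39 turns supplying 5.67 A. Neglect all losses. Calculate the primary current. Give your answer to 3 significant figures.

V_A = 240 × 418/2027 = 49.492 V; V_B = 240 × 526/2027 = 62.279 V; V_C = 240 × 39/2027 = 4.6177 V.
P_out = V_A I_A + V_B I_B + V_C I_C = 49.492×4.00 + 62.279×0.793 + 4.6177×5.67 = 197.97 + 49.387 + 26.182 = 273.54 W.
Ideal ⇒ P_in = P_out, so I_p = P_out/V_p = 273.54/240 = 1.14 A.

I_p ≈ 1.14 A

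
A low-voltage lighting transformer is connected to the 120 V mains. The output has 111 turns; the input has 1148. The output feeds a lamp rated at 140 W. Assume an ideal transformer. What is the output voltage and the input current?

V_out ≈ 11.6 V, I_in ≈ 1.17 A

V_out = V_in × N_out/N_in = 120 × 111/1148 = 11.603 V.
I_out = P/V_out = 140/11.603 = 12.066 A.
I_in = I_out × N_out/N_in = 12.066 × 111/1148 = 1.17 A.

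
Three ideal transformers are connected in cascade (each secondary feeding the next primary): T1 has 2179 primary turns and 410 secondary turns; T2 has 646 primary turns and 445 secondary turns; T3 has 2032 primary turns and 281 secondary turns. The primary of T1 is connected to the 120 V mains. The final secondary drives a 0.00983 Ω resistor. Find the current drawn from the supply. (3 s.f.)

I_supply ≈ 3.92 A

Secondary of T1: V = 120.00 × 410/2179 = 22.579 V.
Secondary of T2: V = 22.579 × 445/646 = 15.554 V.
Secondary of T3: V = 15.554 × 281/2032 = 2.1509 V.
I_load = 2.1509/0.00983 = 218.81 A, so P_out = 2.1509 × 218.81 = 470.63 W.
All ideal ⇒ P_in = P_out, so I_supply = 470.63/120 = 3.92 A.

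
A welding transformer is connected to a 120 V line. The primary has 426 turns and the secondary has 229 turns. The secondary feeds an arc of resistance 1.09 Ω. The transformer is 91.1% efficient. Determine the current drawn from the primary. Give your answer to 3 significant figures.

V_s = 120 × 229/426 = 64.507 V.
I_s = V_s/R = 64.507/1.09 = 59.181 A.
P_out = V_s I_s = 64.507 × 59.181 = 3817.6 W.
P_in = P_out/η = 3817.6/0.911 = 4190.5 W.
I_p = P_in/V_p = 4190.5/120 = 34.9 A.

I_p ≈ 34.9 A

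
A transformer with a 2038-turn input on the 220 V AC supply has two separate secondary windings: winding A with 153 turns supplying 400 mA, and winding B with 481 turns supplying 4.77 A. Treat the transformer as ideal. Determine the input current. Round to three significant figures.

V_A = 220 × 153/2038 = 16.516 V; V_B = 220 × 481/2038 = 51.923 V.
P_out = V_A I_A + V_B I_B = 16.516×0.400 + 51.923×4.77 = 6.6065 + 247.67 = 254.28 W.
Ideal ⇒ P_in = P_out, so I_in = P_out/V_in = 254.28/220 = 1.16 A.

I_in ≈ 1.16 A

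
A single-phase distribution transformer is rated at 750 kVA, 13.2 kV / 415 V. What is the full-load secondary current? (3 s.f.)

I_s = S/V_s = 750000/415 = 1810 A.

I_s ≈ 1810 A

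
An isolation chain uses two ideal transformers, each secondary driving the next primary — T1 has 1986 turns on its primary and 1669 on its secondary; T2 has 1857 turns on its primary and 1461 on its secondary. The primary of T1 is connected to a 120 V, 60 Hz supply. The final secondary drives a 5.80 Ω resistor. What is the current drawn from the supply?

After T1: V = 120.00 × 1669/1986 = 100.85 V.
After T2: V = 100.85 × 1461/1857 = 79.341 V.
I_load = 79.341/5.80 = 13.679 A, so P_out = 79.341 × 13.679 = 1085.3 W.
All ideal ⇒ P_in = P_out, so I_supply = 1085.3/120 = 9.04 A.

I_supply ≈ 9.04 A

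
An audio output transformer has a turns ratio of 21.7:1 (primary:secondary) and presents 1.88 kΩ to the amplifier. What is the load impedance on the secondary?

Z_s ≈ 3.99 Ω

Z_s = Z_p/(N_p/N_s)² = 1880/21.7² = 3.99 Ω.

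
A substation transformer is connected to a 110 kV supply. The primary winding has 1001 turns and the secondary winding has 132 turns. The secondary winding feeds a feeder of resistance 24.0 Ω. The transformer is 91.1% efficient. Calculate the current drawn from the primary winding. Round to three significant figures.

I_p ≈ 87.5 A

V_s = 110000 × 132/1001 = 14505 V.
I_s = V_s/R = 14505/24.0 = 604.40 A.
P_out = V_s I_s = 14505 × 604.40 = 8.7671×10^6 W.
P_in = P_out/η = 8.7671×10^6/0.911 = 9.6236×10^6 W.
I_p = P_in/V_p = 9.6236×10^6/110000 = 87.5 A.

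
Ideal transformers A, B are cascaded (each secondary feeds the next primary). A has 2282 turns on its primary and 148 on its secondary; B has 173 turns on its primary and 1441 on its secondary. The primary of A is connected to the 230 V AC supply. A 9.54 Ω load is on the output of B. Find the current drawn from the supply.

I_supply ≈ 7.04 A

After A: V = 230.00 × 148/2282 = 14.917 V.
After B: V = 14.917 × 1441/173 = 124.25 V.
I_load = 124.25/9.54 = 13.024 A, so P_out = 124.25 × 13.024 = 1618.2 W.
All ideal ⇒ P_in = P_out, so I_supply = 1618.2/230 = 7.04 A.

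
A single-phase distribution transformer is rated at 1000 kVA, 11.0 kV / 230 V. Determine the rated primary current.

I_p = S/V_p = 1000000/11000 = 90.9 A.

I_p ≈ 90.9 A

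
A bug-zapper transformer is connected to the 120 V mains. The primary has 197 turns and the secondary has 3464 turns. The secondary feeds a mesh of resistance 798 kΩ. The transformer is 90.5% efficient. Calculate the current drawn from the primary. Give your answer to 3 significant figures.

V_s = 120 × 3464/197 = 2110.1 V.
I_s = V_s/R = 2110.1/798000 = 0.0026442 A.
P_out = V_s I_s = 2110.1 × 0.0026442 = 5.5793 W.
P_in = P_out/η = 5.5793/0.905 = 6.1650 W.
I_p = P_in/V_p = 6.1650/120 = 0.0514 A.

I_p ≈ 0.0514 A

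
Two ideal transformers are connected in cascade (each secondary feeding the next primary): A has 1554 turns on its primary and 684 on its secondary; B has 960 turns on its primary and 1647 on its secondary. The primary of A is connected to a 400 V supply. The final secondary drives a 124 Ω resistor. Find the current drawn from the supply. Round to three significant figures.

I_supply ≈ 1.84 A

Secondary of A: V = 400.00 × 684/1554 = 176.06 V.
Secondary of B: V = 176.06 × 1647/960 = 302.06 V.
I_load = 302.06/124 = 2.4359 A, so P_out = 302.06 × 2.4359 = 735.79 W.
All ideal ⇒ P_in = P_out, so I_supply = 735.79/400 = 1.84 A.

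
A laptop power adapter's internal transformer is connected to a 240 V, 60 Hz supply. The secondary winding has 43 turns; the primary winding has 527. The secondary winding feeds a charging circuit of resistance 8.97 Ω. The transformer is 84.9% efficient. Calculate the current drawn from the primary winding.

I_p ≈ 0.210 A

V_s = 240 × 43/527 = 19.583 V.
I_s = V_s/R = 19.583/8.97 = 2.1831 A.
P_out = V_s I_s = 19.583 × 2.1831 = 42.751 W.
P_in = P_out/η = 42.751/0.849 = 50.354 W.
I_p = P_in/V_p = 50.354/240 = 0.210 A.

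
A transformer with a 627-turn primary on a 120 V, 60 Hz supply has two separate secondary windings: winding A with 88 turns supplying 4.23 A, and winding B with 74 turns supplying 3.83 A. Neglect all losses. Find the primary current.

V_A = 120 × 88/627 = 16.842 V; V_B = 120 × 74/627 = 14.163 V.
P_out = V_A I_A + V_B I_B = 16.842×4.23 + 14.163×3.83 = 71.242 + 54.243 = 125.49 W.
Ideal ⇒ P_in = P_out, so I_p = P_out/V_p = 125.49/120 = 1.05 A.

I_p ≈ 1.05 A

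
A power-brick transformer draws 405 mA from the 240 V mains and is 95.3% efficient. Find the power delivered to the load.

P_in = V_p I_p = 240 × 0.405 = 97.200 W.
P_out = η P_in = 0.953 × 97.200 = 92.6 W.

P_out ≈ 92.6 W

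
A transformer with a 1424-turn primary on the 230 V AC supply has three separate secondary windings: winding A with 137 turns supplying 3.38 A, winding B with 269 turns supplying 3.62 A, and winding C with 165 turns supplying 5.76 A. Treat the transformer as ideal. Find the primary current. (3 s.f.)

V_A = 230 × 137/1424 = 22.128 V; V_B = 230 × 269/1424 = 43.448 V; V_C = 230 × 165/1424 = 26.650 V.
P_out = V_A I_A + V_B I_B + V_C I_C = 22.128×3.38 + 43.448×3.62 + 26.650×5.76 = 74.792 + 157.28 + 153.51 = 385.58 W.
Ideal ⇒ P_in = P_out, so I_p = P_out/V_p = 385.58/230 = 1.68 A.

I_p ≈ 1.68 A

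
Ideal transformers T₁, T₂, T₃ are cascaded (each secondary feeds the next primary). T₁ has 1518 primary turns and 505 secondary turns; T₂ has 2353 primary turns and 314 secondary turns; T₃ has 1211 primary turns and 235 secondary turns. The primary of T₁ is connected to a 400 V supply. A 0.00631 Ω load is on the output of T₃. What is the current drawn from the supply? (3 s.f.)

Secondary of T₁: V = 400.00 × 505/1518 = 133.07 V.
Secondary of T₂: V = 133.07 × 314/2353 = 17.758 V.
Secondary of T₃: V = 17.758 × 235/1211 = 3.4460 V.
I_load = 3.4460/0.00631 = 546.11 A, so P_out = 3.4460 × 546.11 = 1881.9 W.
All ideal ⇒ P_in = P_out, so I_supply = 1881.9/400 = 4.70 A.

I_supply ≈ 4.70 A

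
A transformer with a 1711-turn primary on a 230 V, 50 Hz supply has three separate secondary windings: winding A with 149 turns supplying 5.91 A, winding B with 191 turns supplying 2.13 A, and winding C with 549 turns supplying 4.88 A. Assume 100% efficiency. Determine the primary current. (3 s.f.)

I_p ≈ 2.32 A

V_A = 230 × 149/1711 = 20.029 V; V_B = 230 × 191/1711 = 25.675 V; V_C = 230 × 549/1711 = 73.799 V.
P_out = V_A I_A + V_B I_B + V_C I_C = 20.029×5.91 + 25.675×2.13 + 73.799×4.88 = 118.37 + 54.688 + 360.14 = 533.20 W.
Ideal ⇒ P_in = P_out, so I_p = P_out/V_p = 533.20/230 = 2.32 A.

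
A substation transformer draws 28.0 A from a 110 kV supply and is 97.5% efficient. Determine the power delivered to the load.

P_in = V_in I_in = 110000 × 28.0 = 3.0800×10^6 W.
P_out = η P_in = 0.975 × 3.0800×10^6 = 3.00×10^6 W.

P_out ≈ 3.00×10^6 W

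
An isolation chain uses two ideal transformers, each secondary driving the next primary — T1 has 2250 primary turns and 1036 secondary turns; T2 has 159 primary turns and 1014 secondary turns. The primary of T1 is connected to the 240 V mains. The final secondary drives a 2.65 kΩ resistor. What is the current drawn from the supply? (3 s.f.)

I_supply ≈ 0.781 A

Secondary of T1: V = 240.00 × 1036/2250 = 110.51 V.
Secondary of T2: V = 110.51 × 1014/159 = 704.74 V.
I_load = 704.74/2650 = 0.26594 A, so P_out = 704.74 × 0.26594 = 187.42 W.
All ideal ⇒ P_in = P_out, so I_supply = 187.42/240 = 0.781 A.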